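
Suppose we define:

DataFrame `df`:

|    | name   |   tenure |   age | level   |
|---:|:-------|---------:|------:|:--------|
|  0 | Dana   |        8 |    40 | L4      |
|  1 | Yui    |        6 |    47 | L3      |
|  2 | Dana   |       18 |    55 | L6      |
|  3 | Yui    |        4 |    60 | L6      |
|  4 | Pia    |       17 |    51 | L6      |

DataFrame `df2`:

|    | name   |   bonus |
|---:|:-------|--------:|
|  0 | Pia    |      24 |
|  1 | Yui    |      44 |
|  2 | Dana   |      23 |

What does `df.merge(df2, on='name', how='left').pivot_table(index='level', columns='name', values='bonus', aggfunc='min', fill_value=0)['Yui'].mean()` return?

merge on 'name' (how='left') → 5 rows:
   name  tenure  age level  bonus
0  Dana       8   40    L4     23
1   Yui       6   47    L3     44
2  Dana      18   55    L6     23
3   Yui       4   60    L6     44
4   Pia      17   51    L6     24
pivot: rows=level, cols=name, min(bonus):
name   Dana  Pia  Yui
level                
L3        0    0   44
L4       23    0    0
L6       23   24   44

29.3333333333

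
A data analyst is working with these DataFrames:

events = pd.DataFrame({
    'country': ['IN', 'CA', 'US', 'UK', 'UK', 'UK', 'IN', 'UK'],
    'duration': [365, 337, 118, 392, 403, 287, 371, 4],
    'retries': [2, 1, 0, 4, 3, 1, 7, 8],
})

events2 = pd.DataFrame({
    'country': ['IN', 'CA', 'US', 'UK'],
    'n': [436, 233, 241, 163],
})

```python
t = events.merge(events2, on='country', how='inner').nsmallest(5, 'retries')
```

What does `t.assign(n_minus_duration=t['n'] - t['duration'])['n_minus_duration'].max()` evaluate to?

123

merge on 'country' (how='inner') → 8 rows:
  country  duration  retries    n
0      IN       365        2  436
1      CA       337        1  233
2      US       118        0  241
3      UK       392        4  163
4      UK       403        3  163
5      UK       287        1  163
6      IN       371        7  436
7      UK         4        8  163
take 5 rows with smallest retries:
  country  duration  retries    n
2      US       118        0  241
1      CA       337        1  233
5      UK       287        1  163
0      IN       365        2  436
4      UK       403        3  163
add column n_minus_duration = t['n'] - t['duration']:
  country  duration  retries    n  n_minus_duration
2      US       118        0  241               123
1      CA       337        1  233              -104
5      UK       287        1  163              -124
0      IN       365        2  436                71
4      UK       403        3  163              -240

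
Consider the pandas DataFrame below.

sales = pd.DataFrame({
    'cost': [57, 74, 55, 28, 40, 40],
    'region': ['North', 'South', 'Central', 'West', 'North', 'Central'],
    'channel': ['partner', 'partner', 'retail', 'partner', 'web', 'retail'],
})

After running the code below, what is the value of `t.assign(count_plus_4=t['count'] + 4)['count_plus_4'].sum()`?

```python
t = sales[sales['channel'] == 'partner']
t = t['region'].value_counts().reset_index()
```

15

filter rows where channel == 'partner':
   cost region  channel
0    57  North  partner
1    74  South  partner
3    28   West  partner
value_counts of region:
region
North    1
South    1
West     1
Name: count, dtype: int64
reset_index():
  region  count
0  North      1
1  South      1
2   West      1
add column count_plus_4 = t['count'] + 4:
  region  count  count_plus_4
0  North      1             5
1  South      1             5
2   West      1             5
Hence 15.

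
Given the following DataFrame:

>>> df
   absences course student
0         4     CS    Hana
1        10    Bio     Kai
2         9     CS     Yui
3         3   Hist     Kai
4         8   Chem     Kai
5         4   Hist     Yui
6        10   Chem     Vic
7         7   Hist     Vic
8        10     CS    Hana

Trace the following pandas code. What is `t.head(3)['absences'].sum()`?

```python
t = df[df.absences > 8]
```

29

filter rows where absences > 8:
   absences course student
1        10    Bio     Kai
2         9     CS     Yui
6        10   Chem     Vic
8        10     CS    Hana
take first 3 rows:
   absences course student
1        10    Bio     Kai
2         9     CS     Yui
6        10   Chem     Vic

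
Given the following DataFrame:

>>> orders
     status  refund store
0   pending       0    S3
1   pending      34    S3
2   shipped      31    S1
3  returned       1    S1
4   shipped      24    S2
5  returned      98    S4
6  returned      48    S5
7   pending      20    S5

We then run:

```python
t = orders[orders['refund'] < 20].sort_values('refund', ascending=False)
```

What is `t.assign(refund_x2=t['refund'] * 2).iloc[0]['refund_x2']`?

filter rows where refund < 20:
     status  refund store
0   pending       0    S3
3  returned       1    S1
sort by refund descending:
     status  refund store
3  returned       1    S1
0   pending       0    S3
add column refund_x2 = t['refund'] * 2:
     status  refund store  refund_x2
3  returned       1    S1          2
0   pending       0    S3          0

2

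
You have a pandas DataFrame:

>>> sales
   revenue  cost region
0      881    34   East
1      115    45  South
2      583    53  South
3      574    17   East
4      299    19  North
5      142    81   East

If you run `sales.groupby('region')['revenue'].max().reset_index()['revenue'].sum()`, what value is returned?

group by region, max of revenue:
region
East     881
North    299
South    583
Name: revenue, dtype: int64
reset_index():
  region  revenue
0   East      881
1  North      299
2  South      583
Reading off the sum of column 'revenue', we get 1763.

1763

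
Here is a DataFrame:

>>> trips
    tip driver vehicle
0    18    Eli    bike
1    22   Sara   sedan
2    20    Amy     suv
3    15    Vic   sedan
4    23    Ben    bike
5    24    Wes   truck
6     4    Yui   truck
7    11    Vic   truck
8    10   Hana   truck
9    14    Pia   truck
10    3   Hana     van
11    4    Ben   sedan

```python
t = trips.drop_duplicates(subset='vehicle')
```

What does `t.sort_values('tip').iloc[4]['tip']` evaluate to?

drop duplicate vehicle (keep=first):
    tip driver vehicle
0    18    Eli    bike
1    22   Sara   sedan
2    20    Amy     suv
5    24    Wes   truck
10    3   Hana     van
sort by tip:
    tip driver vehicle
10    3   Hana     van
0    18    Eli    bike
2    20    Amy     suv
1    22   Sara   sedan
5    24    Wes   truck
Taking the value at position 4, column 'tip' gives 24.

24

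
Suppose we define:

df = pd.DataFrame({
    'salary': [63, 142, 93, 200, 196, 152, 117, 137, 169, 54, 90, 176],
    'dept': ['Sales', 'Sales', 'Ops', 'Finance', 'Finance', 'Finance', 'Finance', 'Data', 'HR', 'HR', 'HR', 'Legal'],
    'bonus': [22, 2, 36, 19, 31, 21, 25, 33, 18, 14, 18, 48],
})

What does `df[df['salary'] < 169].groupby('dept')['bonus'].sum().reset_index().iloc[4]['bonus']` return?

24

filter rows where salary < 169:
    salary     dept  bonus
0       63    Sales     22
1      142    Sales      2
2       93      Ops     36
5      152  Finance     21
6      117  Finance     25
7      137     Data     33
9       54       HR     14
10      90       HR     18
group by dept, sum of bonus:
dept
Data       33
Finance    46
HR         32
Ops        36
Sales      24
Name: bonus, dtype: int64
reset_index():
      dept  bonus
0     Data     33
1  Finance     46
2       HR     32
3      Ops     36
4    Sales     24
Hence 24.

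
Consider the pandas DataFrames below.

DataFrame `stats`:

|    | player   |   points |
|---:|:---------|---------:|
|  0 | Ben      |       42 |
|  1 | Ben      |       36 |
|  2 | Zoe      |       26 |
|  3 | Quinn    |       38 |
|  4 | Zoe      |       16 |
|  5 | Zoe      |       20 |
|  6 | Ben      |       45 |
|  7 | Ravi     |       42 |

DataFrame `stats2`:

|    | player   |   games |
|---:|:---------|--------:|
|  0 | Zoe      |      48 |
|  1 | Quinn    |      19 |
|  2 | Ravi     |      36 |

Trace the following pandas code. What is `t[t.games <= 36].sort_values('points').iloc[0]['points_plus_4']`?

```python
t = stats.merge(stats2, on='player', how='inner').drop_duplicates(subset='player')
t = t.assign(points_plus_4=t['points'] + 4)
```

42

merge on 'player' (how='inner') → 5 rows:
  player  points  games
0    Zoe      26     48
1  Quinn      38     19
2    Zoe      16     48
3    Zoe      20     48
4   Ravi      42     36
drop duplicate player (keep=first):
  player  points  games
0    Zoe      26     48
1  Quinn      38     19
4   Ravi      42     36
add column points_plus_4 = t['points'] + 4:
  player  points  games  points_plus_4
0    Zoe      26     48             30
1  Quinn      38     19             42
4   Ravi      42     36             46
filter rows where games <= 36:
  player  points  games  points_plus_4
1  Quinn      38     19             42
4   Ravi      42     36             46
sort by points:
  player  points  games  points_plus_4
1  Quinn      38     19             42
4   Ravi      42     36             46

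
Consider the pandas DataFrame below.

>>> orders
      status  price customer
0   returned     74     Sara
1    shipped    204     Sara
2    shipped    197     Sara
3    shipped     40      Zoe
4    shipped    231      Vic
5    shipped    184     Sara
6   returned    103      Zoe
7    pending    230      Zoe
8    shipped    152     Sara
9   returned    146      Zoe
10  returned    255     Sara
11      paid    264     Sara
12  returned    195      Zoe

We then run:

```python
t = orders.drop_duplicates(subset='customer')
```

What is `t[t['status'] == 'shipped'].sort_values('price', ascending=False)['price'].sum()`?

drop duplicate customer (keep=first):
     status  price customer
0  returned     74     Sara
3   shipped     40      Zoe
4   shipped    231      Vic
filter rows where status == 'shipped':
    status  price customer
3  shipped     40      Zoe
4  shipped    231      Vic
sort by price descending:
    status  price customer
4  shipped    231      Vic
3  shipped     40      Zoe
sum of column 'price' → 271

271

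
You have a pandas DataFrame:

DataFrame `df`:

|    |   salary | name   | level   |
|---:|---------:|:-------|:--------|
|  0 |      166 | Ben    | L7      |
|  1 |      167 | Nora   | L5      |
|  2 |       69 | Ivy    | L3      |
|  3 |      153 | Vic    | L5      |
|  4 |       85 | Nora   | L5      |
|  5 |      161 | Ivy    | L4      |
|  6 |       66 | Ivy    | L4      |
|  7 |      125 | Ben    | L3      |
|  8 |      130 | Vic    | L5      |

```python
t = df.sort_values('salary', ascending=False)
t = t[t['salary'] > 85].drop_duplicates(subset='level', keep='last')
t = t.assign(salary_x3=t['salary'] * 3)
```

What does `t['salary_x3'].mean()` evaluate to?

436.5

sort by salary descending:
   salary  name level
1     167  Nora    L5
0     166   Ben    L7
5     161   Ivy    L4
3     153   Vic    L5
8     130   Vic    L5
7     125   Ben    L3
4      85  Nora    L5
2      69   Ivy    L3
6      66   Ivy    L4
filter rows where salary > 85:
   salary  name level
1     167  Nora    L5
0     166   Ben    L7
5     161   Ivy    L4
3     153   Vic    L5
8     130   Vic    L5
7     125   Ben    L3
drop duplicate level (keep=last):
   salary name level
0     166  Ben    L7
5     161  Ivy    L4
8     130  Vic    L5
7     125  Ben    L3
add column salary_x3 = t['salary'] * 3:
   salary name level  salary_x3
0     166  Ben    L7        498
5     161  Ivy    L4        483
8     130  Vic    L5        390
7     125  Ben    L3        375
Finally, mean of column 'salary_x3' = 436.5.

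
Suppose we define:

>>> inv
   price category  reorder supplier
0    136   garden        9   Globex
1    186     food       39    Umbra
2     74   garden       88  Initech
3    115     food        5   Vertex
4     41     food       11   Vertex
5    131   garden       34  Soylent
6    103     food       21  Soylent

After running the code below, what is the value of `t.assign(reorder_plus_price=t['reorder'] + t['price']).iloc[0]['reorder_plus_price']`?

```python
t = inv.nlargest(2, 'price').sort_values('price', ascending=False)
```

225

take 2 rows with largest price:
   price category  reorder supplier
1    186     food       39    Umbra
0    136   garden        9   Globex
sort by price descending:
   price category  reorder supplier
1    186     food       39    Umbra
0    136   garden        9   Globex
add column reorder_plus_price = t['reorder'] + t['price']:
   price category  reorder supplier  reorder_plus_price
1    186     food       39    Umbra                 225
0    136   garden        9   Globex                 145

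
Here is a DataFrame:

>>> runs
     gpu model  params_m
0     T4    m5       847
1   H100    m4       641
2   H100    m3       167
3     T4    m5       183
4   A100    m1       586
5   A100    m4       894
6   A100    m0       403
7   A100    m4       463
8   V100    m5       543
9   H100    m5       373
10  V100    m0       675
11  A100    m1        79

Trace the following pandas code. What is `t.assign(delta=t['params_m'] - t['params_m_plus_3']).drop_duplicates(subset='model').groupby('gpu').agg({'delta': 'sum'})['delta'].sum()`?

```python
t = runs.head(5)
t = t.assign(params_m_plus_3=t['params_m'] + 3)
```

-12

take first 5 rows:
    gpu model  params_m
0    T4    m5       847
1  H100    m4       641
2  H100    m3       167
3    T4    m5       183
4  A100    m1       586
add column params_m_plus_3 = t['params_m'] + 3:
    gpu model  params_m  params_m_plus_3
0    T4    m5       847              850
1  H100    m4       641              644
2  H100    m3       167              170
3    T4    m5       183              186
4  A100    m1       586              589
add column delta = t['params_m'] - t['params_m_plus_3']:
    gpu model  params_m  params_m_plus_3  delta
0    T4    m5       847              850     -3
1  H100    m4       641              644     -3
2  H100    m3       167              170     -3
3    T4    m5       183              186     -3
4  A100    m1       586              589     -3
drop duplicate model (keep=first):
    gpu model  params_m  params_m_plus_3  delta
0    T4    m5       847              850     -3
1  H100    m4       641              644     -3
2  H100    m3       167              170     -3
4  A100    m1       586              589     -3
group by gpu, sum of delta:
      delta
gpu        
A100     -3
H100     -6
T4       -3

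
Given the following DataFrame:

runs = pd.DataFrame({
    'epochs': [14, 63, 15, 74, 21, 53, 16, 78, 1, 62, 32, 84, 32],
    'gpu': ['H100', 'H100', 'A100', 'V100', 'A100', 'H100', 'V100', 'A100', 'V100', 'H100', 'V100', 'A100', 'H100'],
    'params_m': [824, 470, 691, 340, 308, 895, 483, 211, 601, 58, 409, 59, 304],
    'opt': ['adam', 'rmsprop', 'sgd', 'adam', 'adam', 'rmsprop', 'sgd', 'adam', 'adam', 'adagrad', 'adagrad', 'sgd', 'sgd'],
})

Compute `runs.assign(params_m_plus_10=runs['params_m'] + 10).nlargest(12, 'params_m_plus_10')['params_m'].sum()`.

add column params_m_plus_10 = runs['params_m'] + 10:
    epochs   gpu  params_m      opt  params_m_plus_10
0       14  H100       824     adam               834
1       63  H100       470  rmsprop               480
2       15  A100       691      sgd               701
3       74  V100       340     adam               350
4       21  A100       308     adam               318
5       53  H100       895  rmsprop               905
6       16  V100       483      sgd               493
7       78  A100       211     adam               221
8        1  V100       601     adam               611
9       62  H100        58  adagrad                68
10      32  V100       409  adagrad               419
11      84  A100        59      sgd                69
12      32  H100       304      sgd               314
take 12 rows with largest params_m_plus_10:
    epochs   gpu  params_m      opt  params_m_plus_10
5       53  H100       895  rmsprop               905
0       14  H100       824     adam               834
2       15  A100       691      sgd               701
8        1  V100       601     adam               611
6       16  V100       483      sgd               493
1       63  H100       470  rmsprop               480
10      32  V100       409  adagrad               419
3       74  V100       340     adam               350
4       21  A100       308     adam               318
12      32  H100       304      sgd               314
7       78  A100       211     adam               221
11      84  A100        59      sgd                69
Then the sum of column 'params_m': 5595

5595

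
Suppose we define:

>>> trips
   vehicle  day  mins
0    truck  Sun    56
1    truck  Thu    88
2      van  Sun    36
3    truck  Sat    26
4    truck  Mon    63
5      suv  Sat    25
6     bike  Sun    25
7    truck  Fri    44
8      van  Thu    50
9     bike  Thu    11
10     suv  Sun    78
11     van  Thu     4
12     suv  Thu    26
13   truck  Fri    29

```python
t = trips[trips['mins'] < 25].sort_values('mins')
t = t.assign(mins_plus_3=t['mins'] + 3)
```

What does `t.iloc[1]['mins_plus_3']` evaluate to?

filter rows where mins < 25:
   vehicle  day  mins
9     bike  Thu    11
11     van  Thu     4
sort by mins:
   vehicle  day  mins
11     van  Thu     4
9     bike  Thu    11
add column mins_plus_3 = t['mins'] + 3:
   vehicle  day  mins  mins_plus_3
11     van  Thu     4            7
9     bike  Thu    11           14
Finally, value at position 1, column 'mins_plus_3' = 14.

14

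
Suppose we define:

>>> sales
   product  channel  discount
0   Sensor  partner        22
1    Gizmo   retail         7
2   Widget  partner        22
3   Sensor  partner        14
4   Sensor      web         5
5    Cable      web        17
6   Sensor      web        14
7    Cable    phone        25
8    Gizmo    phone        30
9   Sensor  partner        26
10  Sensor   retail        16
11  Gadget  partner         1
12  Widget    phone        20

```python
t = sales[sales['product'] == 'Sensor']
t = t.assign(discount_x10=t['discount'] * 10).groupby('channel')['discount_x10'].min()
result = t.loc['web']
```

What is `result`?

filter rows where product == 'Sensor':
   product  channel  discount
0   Sensor  partner        22
3   Sensor  partner        14
4   Sensor      web         5
6   Sensor      web        14
9   Sensor  partner        26
10  Sensor   retail        16
add column discount_x10 = t['discount'] * 10:
   product  channel  discount  discount_x10
0   Sensor  partner        22           220
3   Sensor  partner        14           140
4   Sensor      web         5            50
6   Sensor      web        14           140
9   Sensor  partner        26           260
10  Sensor   retail        16           160
group by channel, min of discount_x10:
channel
partner    140
retail     160
web         50
Name: discount_x10, dtype: int64
The value at index 'web' is 50.

50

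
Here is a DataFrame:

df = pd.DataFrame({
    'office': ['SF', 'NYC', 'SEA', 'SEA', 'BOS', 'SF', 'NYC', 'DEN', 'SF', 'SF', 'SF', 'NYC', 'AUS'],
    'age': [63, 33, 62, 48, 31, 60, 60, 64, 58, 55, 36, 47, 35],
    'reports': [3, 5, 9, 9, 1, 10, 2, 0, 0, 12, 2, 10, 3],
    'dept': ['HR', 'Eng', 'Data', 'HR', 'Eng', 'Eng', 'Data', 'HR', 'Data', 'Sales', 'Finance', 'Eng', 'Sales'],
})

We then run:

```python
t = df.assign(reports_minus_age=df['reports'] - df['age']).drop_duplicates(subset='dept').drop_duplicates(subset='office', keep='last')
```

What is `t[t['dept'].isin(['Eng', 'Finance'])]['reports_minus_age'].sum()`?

-62

add column reports_minus_age = df['reports'] - df['age']:
   office  age  reports     dept  reports_minus_age
0      SF   63        3       HR                -60
1     NYC   33        5      Eng                -28
2     SEA   62        9     Data                -53
3     SEA   48        9       HR                -39
4     BOS   31        1      Eng                -30
5      SF   60       10      Eng                -50
6     NYC   60        2     Data                -58
7     DEN   64        0       HR                -64
8      SF   58        0     Data                -58
9      SF   55       12    Sales                -43
10     SF   36        2  Finance                -34
11    NYC   47       10      Eng                -37
12    AUS   35        3    Sales                -32
drop duplicate dept (keep=first):
   office  age  reports     dept  reports_minus_age
0      SF   63        3       HR                -60
1     NYC   33        5      Eng                -28
2     SEA   62        9     Data                -53
9      SF   55       12    Sales                -43
10     SF   36        2  Finance                -34
drop duplicate office (keep=last):
   office  age  reports     dept  reports_minus_age
1     NYC   33        5      Eng                -28
2     SEA   62        9     Data                -53
10     SF   36        2  Finance                -34
filter rows where dept in ['Eng', 'Finance']:
   office  age  reports     dept  reports_minus_age
1     NYC   33        5      Eng                -28
10     SF   36        2  Finance                -34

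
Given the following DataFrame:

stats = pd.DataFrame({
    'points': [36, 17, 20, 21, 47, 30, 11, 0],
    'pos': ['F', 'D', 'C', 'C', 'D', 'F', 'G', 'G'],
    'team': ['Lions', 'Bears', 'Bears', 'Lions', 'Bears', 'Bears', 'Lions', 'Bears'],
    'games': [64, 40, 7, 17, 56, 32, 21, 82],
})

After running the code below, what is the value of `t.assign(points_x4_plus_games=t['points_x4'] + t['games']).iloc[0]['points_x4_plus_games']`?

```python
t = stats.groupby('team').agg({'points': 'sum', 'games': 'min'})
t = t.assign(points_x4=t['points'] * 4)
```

463

group by team: sum(points), min(games):
       points  games
team                
Bears     114      7
Lions      68     17
add column points_x4 = t['points'] * 4:
       points  games  points_x4
team                           
Bears     114      7        456
Lions      68     17        272
add column points_x4_plus_games = t['points_x4'] + t['games']:
       points  games  points_x4  points_x4_plus_games
team                                                 
Bears     114      7        456                   463
Lions      68     17        272                   289
Hence 463.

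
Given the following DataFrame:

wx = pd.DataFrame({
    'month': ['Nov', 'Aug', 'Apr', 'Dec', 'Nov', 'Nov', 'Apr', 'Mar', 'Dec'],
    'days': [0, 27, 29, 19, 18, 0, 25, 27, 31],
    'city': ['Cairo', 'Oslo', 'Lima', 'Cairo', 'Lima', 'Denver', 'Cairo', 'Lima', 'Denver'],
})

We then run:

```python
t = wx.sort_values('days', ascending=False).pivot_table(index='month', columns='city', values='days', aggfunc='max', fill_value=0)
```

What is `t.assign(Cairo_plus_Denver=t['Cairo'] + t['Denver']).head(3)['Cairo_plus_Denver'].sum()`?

75

sort by days descending:
  month  days    city
8   Dec    31  Denver
2   Apr    29    Lima
1   Aug    27    Oslo
7   Mar    27    Lima
6   Apr    25   Cairo
3   Dec    19   Cairo
4   Nov    18    Lima
0   Nov     0   Cairo
5   Nov     0  Denver
pivot: rows=month, cols=city, max(days):
city   Cairo  Denver  Lima  Oslo
month                           
Apr       25       0    29     0
Aug        0       0     0    27
Dec       19      31     0     0
Mar        0       0    27     0
Nov        0       0    18     0
add column Cairo_plus_Denver = t['Cairo'] + t['Denver']:
city   Cairo  Denver  Lima  Oslo  Cairo_plus_Denver
month                                              
Apr       25       0    29     0                 25
Aug        0       0     0    27                  0
Dec       19      31     0     0                 50
Mar        0       0    27     0                  0
Nov        0       0    18     0                  0
take first 3 rows:
city   Cairo  Denver  Lima  Oslo  Cairo_plus_Denver
month                                              
Apr       25       0    29     0                 25
Aug        0       0     0    27                  0
Dec       19      31     0     0                 50
Finally, sum of column 'Cairo_plus_Denver' = 75.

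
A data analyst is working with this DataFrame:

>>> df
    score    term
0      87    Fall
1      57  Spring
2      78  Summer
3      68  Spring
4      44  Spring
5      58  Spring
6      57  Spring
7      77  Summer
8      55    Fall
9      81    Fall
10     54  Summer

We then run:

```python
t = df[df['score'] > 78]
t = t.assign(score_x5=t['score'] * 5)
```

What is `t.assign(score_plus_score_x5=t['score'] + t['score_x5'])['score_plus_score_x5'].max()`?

522

filter rows where score > 78:
   score  term
0     87  Fall
9     81  Fall
add column score_x5 = t['score'] * 5:
   score  term  score_x5
0     87  Fall       435
9     81  Fall       405
add column score_plus_score_x5 = t['score'] + t['score_x5']:
   score  term  score_x5  score_plus_score_x5
0     87  Fall       435                  522
9     81  Fall       405                  486
max of column 'score_plus_score_x5' → 522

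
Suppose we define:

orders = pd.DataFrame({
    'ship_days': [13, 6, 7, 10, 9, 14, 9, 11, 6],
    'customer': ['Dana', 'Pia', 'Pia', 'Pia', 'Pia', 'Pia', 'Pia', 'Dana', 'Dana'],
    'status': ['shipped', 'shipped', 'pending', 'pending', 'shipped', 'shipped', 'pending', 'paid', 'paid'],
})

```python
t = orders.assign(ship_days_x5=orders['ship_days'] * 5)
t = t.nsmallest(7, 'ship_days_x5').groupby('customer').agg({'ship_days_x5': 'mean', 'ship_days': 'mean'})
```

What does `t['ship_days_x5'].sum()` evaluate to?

83.5

add column ship_days_x5 = orders['ship_days'] * 5:
   ship_days customer   status  ship_days_x5
0         13     Dana  shipped            65
1          6      Pia  shipped            30
2          7      Pia  pending            35
3         10      Pia  pending            50
4          9      Pia  shipped            45
5         14      Pia  shipped            70
6          9      Pia  pending            45
7         11     Dana     paid            55
8          6     Dana     paid            30
take 7 rows with smallest ship_days_x5:
   ship_days customer   status  ship_days_x5
1          6      Pia  shipped            30
8          6     Dana     paid            30
2          7      Pia  pending            35
4          9      Pia  shipped            45
6          9      Pia  pending            45
3         10      Pia  pending            50
7         11     Dana     paid            55
group by customer: mean(ship_days_x5), mean(ship_days):
          ship_days_x5  ship_days
customer                         
Dana              42.5        8.5
Pia               41.0        8.2
So sum() = 83.5.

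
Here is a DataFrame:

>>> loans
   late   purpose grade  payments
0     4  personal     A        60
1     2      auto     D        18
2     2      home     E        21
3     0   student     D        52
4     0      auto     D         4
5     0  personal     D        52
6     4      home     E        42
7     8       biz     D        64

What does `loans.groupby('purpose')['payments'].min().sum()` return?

193

group by purpose, min of payments:
purpose
auto         4
biz         64
home        21
personal    52
student     52
Name: payments, dtype: int64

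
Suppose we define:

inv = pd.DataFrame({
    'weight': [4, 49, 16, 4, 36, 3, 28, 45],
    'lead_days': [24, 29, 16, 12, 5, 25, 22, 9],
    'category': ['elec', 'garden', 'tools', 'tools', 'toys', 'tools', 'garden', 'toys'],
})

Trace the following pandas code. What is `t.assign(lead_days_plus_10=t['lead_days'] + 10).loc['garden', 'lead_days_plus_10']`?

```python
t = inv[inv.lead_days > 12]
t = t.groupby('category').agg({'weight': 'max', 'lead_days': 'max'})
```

39

filter rows where lead_days > 12:
   weight  lead_days category
0       4         24     elec
1      49         29   garden
2      16         16    tools
5       3         25    tools
6      28         22   garden
group by category: max(weight), max(lead_days):
          weight  lead_days
category                   
elec           4         24
garden        49         29
tools         16         25
add column lead_days_plus_10 = t['lead_days'] + 10:
          weight  lead_days  lead_days_plus_10
category                                      
elec           4         24                 34
garden        49         29                 39
tools         16         25                 35
Taking the value at row 'garden', column 'lead_days_plus_10' gives 39.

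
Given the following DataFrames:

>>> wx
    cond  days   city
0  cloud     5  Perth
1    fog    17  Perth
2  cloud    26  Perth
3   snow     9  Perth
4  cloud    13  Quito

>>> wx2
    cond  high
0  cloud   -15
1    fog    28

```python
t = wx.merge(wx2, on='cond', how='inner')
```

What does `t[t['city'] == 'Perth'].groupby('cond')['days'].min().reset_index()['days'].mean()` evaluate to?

merge on 'cond' (how='inner') → 4 rows:
    cond  days   city  high
0  cloud     5  Perth   -15
1    fog    17  Perth    28
2  cloud    26  Perth   -15
3  cloud    13  Quito   -15
filter rows where city == 'Perth':
    cond  days   city  high
0  cloud     5  Perth   -15
1    fog    17  Perth    28
2  cloud    26  Perth   -15
group by cond, min of days:
cond
cloud     5
fog      17
Name: days, dtype: int64
reset_index():
    cond  days
0  cloud     5
1    fog    17
mean of column 'days' → 11.0

11.0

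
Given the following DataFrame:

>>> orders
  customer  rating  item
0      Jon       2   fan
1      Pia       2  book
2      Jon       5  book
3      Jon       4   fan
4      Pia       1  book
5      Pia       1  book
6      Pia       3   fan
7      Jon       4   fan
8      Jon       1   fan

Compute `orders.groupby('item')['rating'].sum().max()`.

group by item, sum of rating:
item
book     9
fan     14
Name: rating, dtype: int64
Hence 14.

14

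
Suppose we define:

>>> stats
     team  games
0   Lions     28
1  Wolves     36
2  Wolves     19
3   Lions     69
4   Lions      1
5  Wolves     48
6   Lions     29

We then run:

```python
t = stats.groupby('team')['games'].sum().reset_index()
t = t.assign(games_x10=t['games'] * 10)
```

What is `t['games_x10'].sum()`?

2300

group by team, sum of games:
team
Lions     127
Wolves    103
Name: games, dtype: int64
reset_index():
     team  games
0   Lions    127
1  Wolves    103
add column games_x10 = t['games'] * 10:
     team  games  games_x10
0   Lions    127       1270
1  Wolves    103       1030
So sum() = 2300.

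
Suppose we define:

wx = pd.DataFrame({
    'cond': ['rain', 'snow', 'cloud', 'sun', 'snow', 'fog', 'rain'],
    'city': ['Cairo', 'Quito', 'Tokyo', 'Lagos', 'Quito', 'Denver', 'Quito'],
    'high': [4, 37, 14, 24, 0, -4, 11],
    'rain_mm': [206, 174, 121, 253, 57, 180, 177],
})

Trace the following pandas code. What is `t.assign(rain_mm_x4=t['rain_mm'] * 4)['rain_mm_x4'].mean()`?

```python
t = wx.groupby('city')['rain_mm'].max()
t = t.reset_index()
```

749.6

group by city, max of rain_mm:
city
Cairo     206
Denver    180
Lagos     253
Quito     177
Tokyo     121
Name: rain_mm, dtype: int64
reset_index():
     city  rain_mm
0   Cairo      206
1  Denver      180
2   Lagos      253
3   Quito      177
4   Tokyo      121
add column rain_mm_x4 = t['rain_mm'] * 4:
     city  rain_mm  rain_mm_x4
0   Cairo      206         824
1  Denver      180         720
2   Lagos      253        1012
3   Quito      177         708
4   Tokyo      121         484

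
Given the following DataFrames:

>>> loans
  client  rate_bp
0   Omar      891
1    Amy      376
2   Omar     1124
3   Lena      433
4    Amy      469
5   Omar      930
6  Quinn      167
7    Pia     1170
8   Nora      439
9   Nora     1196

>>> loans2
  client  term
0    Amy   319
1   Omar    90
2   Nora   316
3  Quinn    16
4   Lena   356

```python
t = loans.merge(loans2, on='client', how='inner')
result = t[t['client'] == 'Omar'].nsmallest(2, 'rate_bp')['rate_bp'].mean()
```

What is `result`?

910.5

merge on 'client' (how='inner') → 9 rows:
  client  rate_bp  term
0   Omar      891    90
1    Amy      376   319
2   Omar     1124    90
3   Lena      433   356
4    Amy      469   319
5   Omar      930    90
6  Quinn      167    16
7   Nora      439   316
8   Nora     1196   316
filter rows where client == 'Omar':
  client  rate_bp  term
0   Omar      891    90
2   Omar     1124    90
5   Omar      930    90
take 2 rows with smallest rate_bp:
  client  rate_bp  term
0   Omar      891    90
5   Omar      930    90
Reading off the mean of column 'rate_bp', we get 910.5.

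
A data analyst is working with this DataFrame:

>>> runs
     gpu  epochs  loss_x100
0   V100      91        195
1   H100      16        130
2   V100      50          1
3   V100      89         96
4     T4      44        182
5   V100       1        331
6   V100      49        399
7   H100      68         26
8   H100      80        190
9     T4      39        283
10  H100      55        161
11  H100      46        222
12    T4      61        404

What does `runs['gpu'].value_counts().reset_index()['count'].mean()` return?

value_counts of gpu:
gpu
V100    5
H100    5
T4      3
Name: count, dtype: int64
reset_index():
    gpu  count
0  V100      5
1  H100      5
2    T4      3

4.33333333333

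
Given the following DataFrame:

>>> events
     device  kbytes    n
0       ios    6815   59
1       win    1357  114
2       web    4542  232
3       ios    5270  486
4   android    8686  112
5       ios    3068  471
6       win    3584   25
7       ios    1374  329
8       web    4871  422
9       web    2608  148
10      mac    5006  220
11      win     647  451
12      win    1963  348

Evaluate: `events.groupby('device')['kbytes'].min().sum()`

group by device, min of kbytes:
device
android    8686
ios        1374
mac        5006
web        2608
win         647
Name: kbytes, dtype: int64

18321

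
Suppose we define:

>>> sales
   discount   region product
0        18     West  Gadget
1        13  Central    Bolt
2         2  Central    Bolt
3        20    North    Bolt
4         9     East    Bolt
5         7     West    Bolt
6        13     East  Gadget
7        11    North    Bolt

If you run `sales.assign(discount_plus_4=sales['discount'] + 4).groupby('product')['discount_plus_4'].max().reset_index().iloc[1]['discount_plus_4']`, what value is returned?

add column discount_plus_4 = sales['discount'] + 4:
   discount   region product  discount_plus_4
0        18     West  Gadget               22
1        13  Central    Bolt               17
2         2  Central    Bolt                6
3        20    North    Bolt               24
4         9     East    Bolt               13
5         7     West    Bolt               11
6        13     East  Gadget               17
7        11    North    Bolt               15
group by product, max of discount_plus_4:
product
Bolt      24
Gadget    22
Name: discount_plus_4, dtype: int64
reset_index():
  product  discount_plus_4
0    Bolt               24
1  Gadget               22
Taking the value at position 1, column 'discount_plus_4' gives 22.

22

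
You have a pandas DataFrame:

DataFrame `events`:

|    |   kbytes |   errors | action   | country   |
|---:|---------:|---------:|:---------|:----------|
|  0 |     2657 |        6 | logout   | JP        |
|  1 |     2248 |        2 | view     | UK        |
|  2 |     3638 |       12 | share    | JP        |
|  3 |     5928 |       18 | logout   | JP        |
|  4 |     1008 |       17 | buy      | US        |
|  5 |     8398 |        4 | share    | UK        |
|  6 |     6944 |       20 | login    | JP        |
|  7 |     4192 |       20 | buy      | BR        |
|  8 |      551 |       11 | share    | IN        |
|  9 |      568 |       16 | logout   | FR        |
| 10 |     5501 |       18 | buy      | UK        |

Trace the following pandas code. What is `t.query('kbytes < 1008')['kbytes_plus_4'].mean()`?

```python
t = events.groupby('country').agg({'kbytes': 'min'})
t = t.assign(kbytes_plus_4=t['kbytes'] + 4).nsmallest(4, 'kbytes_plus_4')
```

group by country, min of kbytes:
         kbytes
country        
BR         4192
FR          568
IN          551
JP         2657
UK         2248
US         1008
add column kbytes_plus_4 = t['kbytes'] + 4:
         kbytes  kbytes_plus_4
country                       
BR         4192           4196
FR          568            572
IN          551            555
JP         2657           2661
UK         2248           2252
US         1008           1012
take 4 rows with smallest kbytes_plus_4:
         kbytes  kbytes_plus_4
country                       
IN          551            555
FR          568            572
US         1008           1012
UK         2248           2252
filter rows where kbytes < 1008:
         kbytes  kbytes_plus_4
country                       
IN          551            555
FR          568            572
Reading off the mean of column 'kbytes_plus_4', we get 563.5.

563.5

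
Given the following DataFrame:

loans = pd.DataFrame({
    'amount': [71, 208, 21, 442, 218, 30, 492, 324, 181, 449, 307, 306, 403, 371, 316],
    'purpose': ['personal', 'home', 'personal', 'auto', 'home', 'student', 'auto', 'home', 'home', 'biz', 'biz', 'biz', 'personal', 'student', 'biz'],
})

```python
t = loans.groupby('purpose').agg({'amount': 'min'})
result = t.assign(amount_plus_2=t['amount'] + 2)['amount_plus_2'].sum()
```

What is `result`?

990

group by purpose, min of amount:
          amount
purpose         
auto         442
biz          306
home         181
personal      21
student       30
add column amount_plus_2 = t['amount'] + 2:
          amount  amount_plus_2
purpose                        
auto         442            444
biz          306            308
home         181            183
personal      21             23
student       30             32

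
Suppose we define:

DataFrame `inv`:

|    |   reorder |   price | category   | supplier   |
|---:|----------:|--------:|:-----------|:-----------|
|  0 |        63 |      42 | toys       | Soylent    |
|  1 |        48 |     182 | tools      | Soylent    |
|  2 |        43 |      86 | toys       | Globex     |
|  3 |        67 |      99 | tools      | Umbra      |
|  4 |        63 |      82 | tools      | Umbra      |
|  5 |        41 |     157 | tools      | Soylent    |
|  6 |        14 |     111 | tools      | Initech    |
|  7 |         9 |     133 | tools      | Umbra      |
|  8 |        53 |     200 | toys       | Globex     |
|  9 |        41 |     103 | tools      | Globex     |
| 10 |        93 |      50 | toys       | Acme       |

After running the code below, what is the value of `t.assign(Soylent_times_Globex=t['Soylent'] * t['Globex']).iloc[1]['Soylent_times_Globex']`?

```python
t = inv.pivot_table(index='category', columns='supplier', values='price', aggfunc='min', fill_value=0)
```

pivot: rows=category, cols=supplier, min(price):
supplier  Acme  Globex  Initech  Soylent  Umbra
category                                       
tools        0     103      111      157     82
toys        50      86        0       42      0
add column Soylent_times_Globex = t['Soylent'] * t['Globex']:
supplier  Acme  Globex  Initech  Soylent  Umbra  Soylent_times_Globex
category                                                             
tools        0     103      111      157     82                 16171
toys        50      86        0       42      0                  3612

3612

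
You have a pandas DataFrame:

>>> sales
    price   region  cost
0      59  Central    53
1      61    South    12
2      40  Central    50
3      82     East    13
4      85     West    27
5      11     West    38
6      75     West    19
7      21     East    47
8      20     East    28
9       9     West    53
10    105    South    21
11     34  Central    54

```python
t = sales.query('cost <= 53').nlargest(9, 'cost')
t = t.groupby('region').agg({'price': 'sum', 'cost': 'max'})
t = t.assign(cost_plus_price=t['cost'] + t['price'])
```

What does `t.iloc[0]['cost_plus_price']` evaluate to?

152

filter rows where cost <= 53:
    price   region  cost
0      59  Central    53
1      61    South    12
2      40  Central    50
3      82     East    13
4      85     West    27
5      11     West    38
6      75     West    19
7      21     East    47
8      20     East    28
9       9     West    53
10    105    South    21
take 9 rows with largest cost:
    price   region  cost
0      59  Central    53
9       9     West    53
2      40  Central    50
7      21     East    47
5      11     West    38
8      20     East    28
4      85     West    27
10    105    South    21
6      75     West    19
group by region: sum(price), max(cost):
         price  cost
region              
Central     99    53
East        41    47
South      105    21
West       180    53
add column cost_plus_price = t['cost'] + t['price']:
         price  cost  cost_plus_price
region                               
Central     99    53              152
East        41    47               88
South      105    21              126
West       180    53              233
Reading off the value at position 0, column 'cost_plus_price', we get 152.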